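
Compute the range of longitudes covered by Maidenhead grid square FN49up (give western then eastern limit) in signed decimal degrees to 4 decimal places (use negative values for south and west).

-70.3333, -70.2500

Field F=5, N=13: +5·20° lon, +13·10° lat → SW at lon -80°, lat 40°.
Square 4, 9: +4·2° lon, +9·1° lat → SW at lon -72°, lat 49°.
Subsquare u=20, p=15: +20·0.0833333° lon, +15·0.0416667° lat → SW at lon -70.3333°, lat 49.625°.
Cell spans 0.0833333° lon × 0.0416667° lat.
west -70.3333, east -70.2500.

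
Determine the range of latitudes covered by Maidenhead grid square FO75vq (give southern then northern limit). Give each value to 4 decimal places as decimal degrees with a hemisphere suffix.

55.6667° N, 55.7083° N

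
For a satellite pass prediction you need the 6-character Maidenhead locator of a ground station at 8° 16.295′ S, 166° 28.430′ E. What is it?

Add 180° to longitude and 90° to latitude: 346.4738, 81.7284.
Field: lon ⌊346.4738/20⌋ = 17 → R; lat ⌊81.7284/10⌋ = 8 → I.
Square: lon ⌊6.4738/2⌋ = 3; lat ⌊1.7284/1⌋ = 1.
Subsquare: lon ⌊0.4738/0.0833333⌋ = 5 → f; lat ⌊0.7284/0.0416667⌋ = 17 → r.

RI31fr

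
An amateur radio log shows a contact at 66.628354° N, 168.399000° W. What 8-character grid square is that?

AP56tp20

Offset from 180°W / 90°S: lon 11.60100°, lat 156.62835°.
Field (20°×10°, letters A–R): lon ⌊11.60100/20⌋ = 0 → A; lat ⌊156.62835/10⌋ = 15 → P.
Square (2°×1°, digits 0–9): lon ⌊11.60100/2⌋ = 5; lat ⌊6.62835/1⌋ = 6.
Subsquare (5′×2.5′, letters a–x): lon ⌊1.60100/0.0833333⌋ = 19 → t; lat ⌊0.62835/0.0416667⌋ = 15 → p.
Extended square (30″×15″, digits 0–9): lon ⌊0.01767/0.00833333⌋ = 2; lat ⌊0.00335/0.00416667⌋ = 0.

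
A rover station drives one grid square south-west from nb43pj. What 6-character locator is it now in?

Longitude subsquare p = 15; −1 → 14 = o.
Latitude subsquare j = 9; −1 → 8 = i.

NB43oi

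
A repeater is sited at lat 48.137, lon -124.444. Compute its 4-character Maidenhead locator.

Add 180° to longitude and 90° to latitude: 55.56, 138.14.
Field: lon ⌊55.56/20⌋ = 2 → C; lat ⌊138.14/10⌋ = 13 → N.
Square: lon ⌊15.56/2⌋ = 7; lat ⌊8.14/1⌋ = 8.

CN78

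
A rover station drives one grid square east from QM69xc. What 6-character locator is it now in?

QM79ac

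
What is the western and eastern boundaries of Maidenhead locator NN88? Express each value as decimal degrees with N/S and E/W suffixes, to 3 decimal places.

96.000° E, 98.000° E

Field N=13, N=13: +13·20° lon, +13·10° lat → SW at lon 80°, lat 40°.
Square 8, 8: +8·2° lon, +8·1° lat → SW at lon 96°, lat 48°.
Cell spans 2° lon × 1° lat.
west 96.000° E, east 98.000° E.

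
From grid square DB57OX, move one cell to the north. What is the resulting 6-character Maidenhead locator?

DB58oa

Latitude subsquare x = 23; +1 → 24, wraps to 0 = a, carry into square.
Latitude square 7; +1 → 8.
The longitude characters are unchanged.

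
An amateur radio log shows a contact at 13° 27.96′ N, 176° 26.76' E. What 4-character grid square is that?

RK83

Offset from 180°W / 90°S: lon 356.45°, lat 103.47°.
Field: lon ⌊356.45/20⌋ = 17 → R; lat ⌊103.47/10⌋ = 10 → K.
Square: lon ⌊16.45/2⌋ = 8; lat ⌊3.47/1⌋ = 3.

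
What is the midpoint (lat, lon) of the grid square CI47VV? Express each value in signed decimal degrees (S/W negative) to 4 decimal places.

-2.1042, -130.2083

Field C=2, I=8: +2·20° lon, +8·10° lat → SW at lon -140°, lat -10°.
Square 4, 7: +4·2° lon, +7·1° lat → SW at lon -132°, lat -3°.
Subsquare v=21, v=21: +21·0.0833333° lon, +21·0.0416667° lat → SW at lon -130.25°, lat -2.125°.
Cell spans 0.0833333° lon × 0.0416667° lat. Centre is SW corner plus half of each.
latitude -2.1042, longitude -130.2083.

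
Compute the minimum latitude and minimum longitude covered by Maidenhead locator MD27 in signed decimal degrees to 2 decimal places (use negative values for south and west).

-53.00, 64.00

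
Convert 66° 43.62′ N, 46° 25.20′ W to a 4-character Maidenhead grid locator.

GP66

Shift to the Maidenhead origin (180°W, 90°S): lon 133.58, lat 156.73.
Field: lon ⌊133.58/20⌋ = 6 → G; lat ⌊156.73/10⌋ = 15 → P.
Square: lon ⌊13.58/2⌋ = 6; lat ⌊6.73/1⌋ = 6.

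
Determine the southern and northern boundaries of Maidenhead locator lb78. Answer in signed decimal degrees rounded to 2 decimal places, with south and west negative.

-72.00, -71.00

Field L=11, B=1: +11·20° lon, +1·10° lat → SW at lon 40°, lat -80°.
Square 7, 8: +7·2° lon, +8·1° lat → SW at lon 54°, lat -72°.
Cell spans 2° lon × 1° lat.
south -72.00, north -71.00.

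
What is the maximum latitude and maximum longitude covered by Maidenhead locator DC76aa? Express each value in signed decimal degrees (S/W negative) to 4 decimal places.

-63.9583, -105.9167

Field D=3, C=2: +3·20° lon, +2·10° lat → SW at lon -120°, lat -70°.
Square 7, 6: +7·2° lon, +6·1° lat → SW at lon -106°, lat -64°.
Subsquare a=0, a=0: +0·0.0833333° lon, +0·0.0416667° lat → SW at lon -106°, lat -64°.
Cell spans 0.0833333° lon × 0.0416667° lat. NE corner is SW corner plus one full cell.
latitude -63.9583, longitude -105.9167.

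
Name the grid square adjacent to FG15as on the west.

Longitude subsquare a = 0; −1 → -1, wraps to 23 = x, carry into square.
Longitude square 1; −1 → 0.
The latitude characters are unchanged.

FG05xs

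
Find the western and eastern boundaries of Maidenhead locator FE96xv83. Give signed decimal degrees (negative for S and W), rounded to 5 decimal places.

Field F=5, E=4: +5·20° lon, +4·10° lat → SW at lon -80°, lat -50°.
Square 9, 6: +9·2° lon, +6·1° lat → SW at lon -62°, lat -44°.
Subsquare x=23, v=21: +23·0.0833333° lon, +21·0.0416667° lat → SW at lon -60.0833°, lat -43.125°.
Extended square 8, 3: +8·0.00833333° lon, +3·0.00416667° lat → SW at lon -60.0167°, lat -43.1125°.
Cell spans 0.00833333° lon × 0.00416667° lat.
west -60.01667, east -60.00833.

-60.01667, -60.00833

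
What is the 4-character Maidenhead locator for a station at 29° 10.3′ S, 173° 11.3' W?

Shift to the Maidenhead origin (180°W, 90°S): lon 6.81, lat 60.83.
Field (20°×10°, letters A–R): 6.81/20 → 0 → A, 60.83/10 → 6 → G; chars AG.
Square (2°×1°, digits 0–9): 6.81/2 → 3, 0.83/1 → 0; chars 30.

AG30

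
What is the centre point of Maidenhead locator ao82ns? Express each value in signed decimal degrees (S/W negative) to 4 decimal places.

52.7708, -162.8750

Field A=0, O=14: +0·20° lon, +14·10° lat → SW at lon -180°, lat 50°.
Square 8, 2: +8·2° lon, +2·1° lat → SW at lon -164°, lat 52°.
Subsquare n=13, s=18: +13·0.0833333° lon, +18·0.0416667° lat → SW at lon -162.917°, lat 52.75°.
Cell spans 0.0833333° lon × 0.0416667° lat. Centre is SW corner plus half of each.
latitude 52.7708, longitude -162.8750.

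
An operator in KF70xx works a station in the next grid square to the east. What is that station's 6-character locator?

KF80ax

Longitude subsquare x = 23; +1 → 24, wraps to 0 = a, carry into square.
Longitude square 7; +1 → 8.
The latitude characters are unchanged.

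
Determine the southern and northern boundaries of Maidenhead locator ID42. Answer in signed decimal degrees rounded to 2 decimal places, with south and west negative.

-58.00, -57.00

Field I=8, D=3: +8·20° lon, +3·10° lat → SW at lon -20°, lat -60°.
Square 4, 2: +4·2° lon, +2·1° lat → SW at lon -12°, lat -58°.
Cell spans 2° lon × 1° lat.
south -58.00, north -57.00.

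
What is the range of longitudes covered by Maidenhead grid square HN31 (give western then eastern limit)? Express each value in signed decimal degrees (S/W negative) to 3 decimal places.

-34.000, -32.000

Field H=7, N=13: +7·20° lon, +13·10° lat → SW at lon -40°, lat 40°.
Square 3, 1: +3·2° lon, +1·1° lat → SW at lon -34°, lat 41°.
Cell spans 2° lon × 1° lat.
west -34.000, east -32.000.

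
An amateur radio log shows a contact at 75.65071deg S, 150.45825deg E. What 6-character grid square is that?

QB54fi

Shift to the Maidenhead origin (180°W, 90°S): lon 330.4583, lat 14.3493.
Field (20°×10°, letters A–R): lon ⌊330.4583/20⌋ = 16 → Q; lat ⌊14.3493/10⌋ = 1 → B.
Square (2°×1°, digits 0–9): lon ⌊10.4583/2⌋ = 5; lat ⌊4.3493/1⌋ = 4.
Subsquare (5′×2.5′, letters a–x): lon ⌊0.4583/0.0833333⌋ = 5 → f; lat ⌊0.3493/0.0416667⌋ = 8 → i.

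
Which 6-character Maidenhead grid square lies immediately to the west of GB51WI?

GB51vi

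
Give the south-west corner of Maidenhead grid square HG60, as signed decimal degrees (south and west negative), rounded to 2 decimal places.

Field H=7, G=6: +7·20° lon, +6·10° lat → SW at lon -40°, lat -30°.
Square 6, 0: +6·2° lon, +0·1° lat → SW at lon -28°, lat -30°.
latitude -30.00, longitude -28.00.

-30.00, -28.00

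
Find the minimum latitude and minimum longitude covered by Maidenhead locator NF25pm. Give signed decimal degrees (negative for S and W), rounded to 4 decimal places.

Field N=13, F=5: +13·20° lon, +5·10° lat → SW at lon 80°, lat -40°.
Square 2, 5: +2·2° lon, +5·1° lat → SW at lon 84°, lat -35°.
Subsquare p=15, m=12: +15·0.0833333° lon, +12·0.0416667° lat → SW at lon 85.25°, lat -34.5°.
latitude -34.5000, longitude 85.2500.

-34.5000, 85.2500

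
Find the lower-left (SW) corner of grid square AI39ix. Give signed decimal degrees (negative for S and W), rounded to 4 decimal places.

-0.0417, -173.3333

Field A=0, I=8: +0·20° lon, +8·10° lat → SW at lon -180°, lat -10°.
Square 3, 9: +3·2° lon, +9·1° lat → SW at lon -174°, lat -1°.
Subsquare i=8, x=23: +8·0.0833333° lon, +23·0.0416667° lat → SW at lon -173.333°, lat -0.0416667°.
latitude -0.0417, longitude -173.3333.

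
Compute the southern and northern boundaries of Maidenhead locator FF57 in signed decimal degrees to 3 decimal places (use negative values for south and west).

-33.000, -32.000

Field F=5, F=5: +5·20° lon, +5·10° lat → SW at lon -80°, lat -40°.
Square 5, 7: +5·2° lon, +7·1° lat → SW at lon -70°, lat -33°.
Cell spans 2° lon × 1° lat.
south -33.000, north -32.000.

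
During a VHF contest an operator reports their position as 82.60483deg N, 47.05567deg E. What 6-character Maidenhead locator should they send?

Offset from 180°W / 90°S: lon 227.0557°, lat 172.6048°.
Field (20°×10°, letters A–R): lon ⌊227.0557/20⌋ = 11 → L; lat ⌊172.6048/10⌋ = 17 → R.
Square (2°×1°, digits 0–9): lon ⌊7.0557/2⌋ = 3; lat ⌊2.6048/1⌋ = 2.
Subsquare (5′×2.5′, letters a–x): lon ⌊1.0557/0.0833333⌋ = 12 → m; lat ⌊0.6048/0.0416667⌋ = 14 → o.

LR32mo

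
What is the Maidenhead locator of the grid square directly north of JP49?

JQ40

Latitude square 9; +1 → 10, wraps to 0, carry into field.
Latitude field P = 15; +1 → 16 = Q.
The longitude characters are unchanged.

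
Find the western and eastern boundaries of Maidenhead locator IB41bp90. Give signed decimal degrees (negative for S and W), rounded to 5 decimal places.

-11.84167, -11.83333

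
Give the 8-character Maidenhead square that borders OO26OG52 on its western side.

Longitude extended square 5; −1 → 4.
The latitude characters are unchanged.

OO26og42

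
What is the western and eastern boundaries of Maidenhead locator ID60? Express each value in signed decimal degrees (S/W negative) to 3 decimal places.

-8.000, -6.000

Field I=8, D=3: +8·20° lon, +3·10° lat → SW at lon -20°, lat -60°.
Square 6, 0: +6·2° lon, +0·1° lat → SW at lon -8°, lat -60°.
Cell spans 2° lon × 1° lat.
west -8.000, east -6.000.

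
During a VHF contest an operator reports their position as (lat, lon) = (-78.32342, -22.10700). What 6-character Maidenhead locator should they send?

HB81wq

Offset from 180°W / 90°S: lon 157.8930°, lat 11.6766°.
Field (20°×10°, letters A–R): 157.8930/20 → 7 → H, 11.6766/10 → 1 → B; chars HB.
Square (2°×1°, digits 0–9): 17.8930/2 → 8, 1.6766/1 → 1; chars 81.
Subsquare (5′×2.5′, letters a–x): 1.8930/0.0833333 → 22 → w, 0.6766/0.0416667 → 16 → q; chars wq.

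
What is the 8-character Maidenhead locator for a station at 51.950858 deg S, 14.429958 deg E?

Add 180° to longitude and 90° to latitude: 194.42996, 38.04914.
Field (20°×10°, letters A–R): 194.42996/20 → 9 → J, 38.04914/10 → 3 → D; chars JD.
Square (2°×1°, digits 0–9): 14.42996/2 → 7, 8.04914/1 → 8; chars 78.
Subsquare (5′×2.5′, letters a–x): 0.42996/0.0833333 → 5 → f, 0.04914/0.0416667 → 1 → b; chars fb.
Extended square (30″×15″, digits 0–9): 0.01329/0.00833333 → 1, 0.00748/0.00416667 → 1; chars 11.

JD78fb11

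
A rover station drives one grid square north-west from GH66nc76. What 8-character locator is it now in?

GH66nc67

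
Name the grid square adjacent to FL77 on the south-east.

FL86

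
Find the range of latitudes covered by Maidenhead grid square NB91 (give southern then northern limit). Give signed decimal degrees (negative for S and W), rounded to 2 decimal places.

-79.00, -78.00

Field N=13, B=1: +13·20° lon, +1·10° lat → SW at lon 80°, lat -80°.
Square 9, 1: +9·2° lon, +1·1° lat → SW at lon 98°, lat -79°.
Cell spans 2° lon × 1° lat.
south -79.00, north -78.00.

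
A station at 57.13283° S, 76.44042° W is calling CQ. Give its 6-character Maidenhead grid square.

FD12su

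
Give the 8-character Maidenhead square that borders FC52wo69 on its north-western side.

FC52wp50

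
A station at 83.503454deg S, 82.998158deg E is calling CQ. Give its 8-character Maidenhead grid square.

NA16ll99

Add 180° to longitude and 90° to latitude: 262.99816, 6.49655.
Field (20°×10°, letters A–R): lon ⌊262.99816/20⌋ = 13 → N; lat ⌊6.49655/10⌋ = 0 → A.
Square (2°×1°, digits 0–9): lon ⌊2.99816/2⌋ = 1; lat ⌊6.49655/1⌋ = 6.
Subsquare (5′×2.5′, letters a–x): lon ⌊0.99816/0.0833333⌋ = 11 → l; lat ⌊0.49655/0.0416667⌋ = 11 → l.
Extended square (30″×15″, digits 0–9): lon ⌊0.08149/0.00833333⌋ = 9; lat ⌊0.03821/0.00416667⌋ = 9.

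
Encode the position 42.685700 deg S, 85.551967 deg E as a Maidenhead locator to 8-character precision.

Add 180° to longitude and 90° to latitude: 265.55197, 47.31430.
Field: lon ⌊265.55197/20⌋ = 13 → N; lat ⌊47.31430/10⌋ = 4 → E.
Square: lon ⌊5.55197/2⌋ = 2; lat ⌊7.31430/1⌋ = 7.
Subsquare: lon ⌊1.55197/0.0833333⌋ = 18 → s; lat ⌊0.31430/0.0416667⌋ = 7 → h.
Extended square: lon ⌊0.05197/0.00833333⌋ = 6; lat ⌊0.02263/0.00416667⌋ = 5.

NE27sh65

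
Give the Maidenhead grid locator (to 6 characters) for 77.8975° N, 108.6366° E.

OQ47hv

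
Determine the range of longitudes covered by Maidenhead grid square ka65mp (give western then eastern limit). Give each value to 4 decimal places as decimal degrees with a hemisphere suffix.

33.0000° E, 33.0833° E

Field K=10, A=0: +10·20° lon, +0·10° lat → SW at lon 20°, lat -90°.
Square 6, 5: +6·2° lon, +5·1° lat → SW at lon 32°, lat -85°.
Subsquare m=12, p=15: +12·0.0833333° lon, +15·0.0416667° lat → SW at lon 33°, lat -84.375°.
Cell spans 0.0833333° lon × 0.0416667° lat.
west 33.0000° E, east 33.0833° E.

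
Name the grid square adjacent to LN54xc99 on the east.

LN64ac09

Longitude extended square 9; +1 → 10, wraps to 0, carry into subsquare.
Longitude subsquare x = 23; +1 → 24, wraps to 0 = a, carry into square.
Longitude square 5; +1 → 6.
The latitude characters are unchanged.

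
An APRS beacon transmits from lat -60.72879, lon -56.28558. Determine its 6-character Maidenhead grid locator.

Add 180° to longitude and 90° to latitude: 123.7144, 29.2712.
Field: lon ⌊123.7144/20⌋ = 6 → G; lat ⌊29.2712/10⌋ = 2 → C.
Square: lon ⌊3.7144/2⌋ = 1; lat ⌊9.2712/1⌋ = 9.
Subsquare: lon ⌊1.7144/0.0833333⌋ = 20 → u; lat ⌊0.2712/0.0416667⌋ = 6 → g.

GC19ug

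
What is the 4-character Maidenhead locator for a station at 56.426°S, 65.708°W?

Offset from 180°W / 90°S: lon 114.29°, lat 33.57°.
Field: 114.29/20 → 5 → F, 33.57/10 → 3 → D; chars FD.
Square: 14.29/2 → 7, 3.57/1 → 3; chars 73.

FD73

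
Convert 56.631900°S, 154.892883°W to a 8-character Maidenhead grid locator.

Offset from 180°W / 90°S: lon 25.10712°, lat 33.36810°.
Field: 25.10712/20 → 1 → B, 33.36810/10 → 3 → D; chars BD.
Square: 5.10712/2 → 2, 3.36810/1 → 3; chars 23.
Subsquare: 1.10712/0.0833333 → 13 → n, 0.36810/0.0416667 → 8 → i; chars ni.
Extended square: 0.02378/0.00833333 → 2, 0.03477/0.00416667 → 8; chars 28.

BD23ni28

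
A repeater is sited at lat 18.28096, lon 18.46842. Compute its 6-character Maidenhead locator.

JK98fg

Offset from 180°W / 90°S: lon 198.4684°, lat 108.2810°.
Field: 198.4684/20 → 9 → J, 108.2810/10 → 10 → K; chars JK.
Square: 18.4684/2 → 9, 8.2810/1 → 8; chars 98.
Subsquare: 0.4684/0.0833333 → 5 → f, 0.2810/0.0416667 → 6 → g; chars fg.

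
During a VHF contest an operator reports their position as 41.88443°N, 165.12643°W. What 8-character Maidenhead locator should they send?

Offset from 180°W / 90°S: lon 14.87357°, lat 131.88443°.
Field (20°×10°, letters A–R): 14.87357/20 → 0 → A, 131.88443/10 → 13 → N; chars AN.
Square (2°×1°, digits 0–9): 14.87357/2 → 7, 1.88443/1 → 1; chars 71.
Subsquare (5′×2.5′, letters a–x): 0.87357/0.0833333 → 10 → k, 0.88443/0.0416667 → 21 → v; chars kv.
Extended square (30″×15″, digits 0–9): 0.04024/0.00833333 → 4, 0.00943/0.00416667 → 2; chars 42.

AN71kv42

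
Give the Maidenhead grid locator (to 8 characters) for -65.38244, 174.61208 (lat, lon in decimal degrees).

Offset from 180°W / 90°S: lon 354.61208°, lat 24.61756°.
Field (20°×10°, letters A–R): 354.61208/20 → 17 → R, 24.61756/10 → 2 → C; chars RC.
Square (2°×1°, digits 0–9): 14.61208/2 → 7, 4.61756/1 → 4; chars 74.
Subsquare (5′×2.5′, letters a–x): 0.61208/0.0833333 → 7 → h, 0.61756/0.0416667 → 14 → o; chars ho.
Extended square (30″×15″, digits 0–9): 0.02875/0.00833333 → 3, 0.03423/0.00416667 → 8; chars 38.

RC74ho38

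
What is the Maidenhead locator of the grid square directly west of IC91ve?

IC91ue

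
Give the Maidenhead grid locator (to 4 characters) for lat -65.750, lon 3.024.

Offset from 180°W / 90°S: lon 183.02°, lat 24.25°.
Field (20°×10°, letters A–R): lon ⌊183.02/20⌋ = 9 → J; lat ⌊24.25/10⌋ = 2 → C.
Square (2°×1°, digits 0–9): lon ⌊3.02/2⌋ = 1; lat ⌊4.25/1⌋ = 4.

JC14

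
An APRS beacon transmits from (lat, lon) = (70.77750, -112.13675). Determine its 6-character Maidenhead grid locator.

DQ30ws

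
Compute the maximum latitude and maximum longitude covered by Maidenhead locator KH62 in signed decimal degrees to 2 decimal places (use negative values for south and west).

-17.00, 34.00

Field K=10, H=7: +10·20° lon, +7·10° lat → SW at lon 20°, lat -20°.
Square 6, 2: +6·2° lon, +2·1° lat → SW at lon 32°, lat -18°.
Cell spans 2° lon × 1° lat. NE corner is SW corner plus one full cell.
latitude -17.00, longitude 34.00.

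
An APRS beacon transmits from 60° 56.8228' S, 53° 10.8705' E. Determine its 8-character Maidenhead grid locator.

LC69ob12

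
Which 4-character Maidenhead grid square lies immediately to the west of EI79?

EI69

Longitude square 7; −1 → 6.
The latitude characters are unchanged.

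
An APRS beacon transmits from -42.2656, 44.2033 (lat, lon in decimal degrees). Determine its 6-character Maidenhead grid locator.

LE27cr

Offset from 180°W / 90°S: lon 224.2033°, lat 47.7344°.
Field: lon ⌊224.2033/20⌋ = 11 → L; lat ⌊47.7344/10⌋ = 4 → E.
Square: lon ⌊4.2033/2⌋ = 2; lat ⌊7.7344/1⌋ = 7.
Subsquare: lon ⌊0.2033/0.0833333⌋ = 2 → c; lat ⌊0.7344/0.0416667⌋ = 17 → r.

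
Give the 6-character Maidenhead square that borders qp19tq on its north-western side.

Longitude subsquare t = 19; −1 → 18 = s.
Latitude subsquare q = 16; +1 → 17 = r.

QP19sr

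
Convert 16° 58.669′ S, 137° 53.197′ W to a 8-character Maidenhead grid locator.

Add 180° to longitude and 90° to latitude: 42.11338, 73.02218.
Field (20°×10°, letters A–R): lon ⌊42.11338/20⌋ = 2 → C; lat ⌊73.02218/10⌋ = 7 → H.
Square (2°×1°, digits 0–9): lon ⌊2.11338/2⌋ = 1; lat ⌊3.02218/1⌋ = 3.
Subsquare (5′×2.5′, letters a–x): lon ⌊0.11338/0.0833333⌋ = 1 → b; lat ⌊0.02218/0.0416667⌋ = 0 → a.
Extended square (30″×15″, digits 0–9): lon ⌊0.03005/0.00833333⌋ = 3; lat ⌊0.02218/0.00416667⌋ = 5.

CH13ba35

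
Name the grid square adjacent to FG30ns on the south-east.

FG30or

Longitude subsquare n = 13; +1 → 14 = o.
Latitude subsquare s = 18; −1 → 17 = r.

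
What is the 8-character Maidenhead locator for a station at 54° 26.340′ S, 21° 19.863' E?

Shift to the Maidenhead origin (180°W, 90°S): lon 201.33105, lat 35.56100.
Field: 201.33105/20 → 10 → K, 35.56100/10 → 3 → D; chars KD.
Square: 1.33105/2 → 0, 5.56100/1 → 5; chars 05.
Subsquare: 1.33105/0.0833333 → 15 → p, 0.56100/0.0416667 → 13 → n; chars pn.
Extended square: 0.08105/0.00833333 → 9, 0.01933/0.00416667 → 4; chars 94.

KD05pn94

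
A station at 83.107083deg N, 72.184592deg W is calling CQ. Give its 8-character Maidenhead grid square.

FR33vc75

Shift to the Maidenhead origin (180°W, 90°S): lon 107.81541, lat 173.10708.
Field: 107.81541/20 → 5 → F, 173.10708/10 → 17 → R; chars FR.
Square: 7.81541/2 → 3, 3.10708/1 → 3; chars 33.
Subsquare: 1.81541/0.0833333 → 21 → v, 0.10708/0.0416667 → 2 → c; chars vc.
Extended square: 0.06541/0.00833333 → 7, 0.02375/0.00416667 → 5; chars 75.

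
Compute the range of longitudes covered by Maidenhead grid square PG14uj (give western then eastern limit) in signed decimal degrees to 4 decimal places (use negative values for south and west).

Field P=15, G=6: +15·20° lon, +6·10° lat → SW at lon 120°, lat -30°.
Square 1, 4: +1·2° lon, +4·1° lat → SW at lon 122°, lat -26°.
Subsquare u=20, j=9: +20·0.0833333° lon, +9·0.0416667° lat → SW at lon 123.667°, lat -25.625°.
Cell spans 0.0833333° lon × 0.0416667° lat.
west 123.6667, east 123.7500.

123.6667, 123.7500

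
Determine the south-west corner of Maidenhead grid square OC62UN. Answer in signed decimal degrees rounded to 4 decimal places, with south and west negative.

Field O=14, C=2: +14·20° lon, +2·10° lat → SW at lon 100°, lat -70°.
Square 6, 2: +6·2° lon, +2·1° lat → SW at lon 112°, lat -68°.
Subsquare u=20, n=13: +20·0.0833333° lon, +13·0.0416667° lat → SW at lon 113.667°, lat -67.4583°.
latitude -67.4583, longitude 113.6667.

-67.4583, 113.6667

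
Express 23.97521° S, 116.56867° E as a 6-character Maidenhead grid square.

Shift to the Maidenhead origin (180°W, 90°S): lon 296.5687, lat 66.0248.
Field: 296.5687/20 → 14 → O, 66.0248/10 → 6 → G; chars OG.
Square: 16.5687/2 → 8, 6.0248/1 → 6; chars 86.
Subsquare: 0.5687/0.0833333 → 6 → g, 0.0248/0.0416667 → 0 → a; chars ga.

OG86ga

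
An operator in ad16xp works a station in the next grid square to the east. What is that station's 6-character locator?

Longitude subsquare x = 23; +1 → 24, wraps to 0 = a, carry into square.
Longitude square 1; +1 → 2.
The latitude characters are unchanged.

AD26ap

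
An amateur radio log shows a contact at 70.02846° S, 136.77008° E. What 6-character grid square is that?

PB89jx

Offset from 180°W / 90°S: lon 316.7701°, lat 19.9715°.
Field (20°×10°, letters A–R): 316.7701/20 → 15 → P, 19.9715/10 → 1 → B; chars PB.
Square (2°×1°, digits 0–9): 16.7701/2 → 8, 9.9715/1 → 9; chars 89.
Subsquare (5′×2.5′, letters a–x): 0.7701/0.0833333 → 9 → j, 0.9715/0.0416667 → 23 → x; chars jx.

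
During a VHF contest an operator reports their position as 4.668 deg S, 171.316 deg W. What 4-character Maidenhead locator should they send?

Shift to the Maidenhead origin (180°W, 90°S): lon 8.68, lat 85.33.
Field (20°×10°, letters A–R): lon ⌊8.68/20⌋ = 0 → A; lat ⌊85.33/10⌋ = 8 → I.
Square (2°×1°, digits 0–9): lon ⌊8.68/2⌋ = 4; lat ⌊5.33/1⌋ = 5.

AI45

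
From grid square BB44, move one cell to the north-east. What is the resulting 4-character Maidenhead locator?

BB55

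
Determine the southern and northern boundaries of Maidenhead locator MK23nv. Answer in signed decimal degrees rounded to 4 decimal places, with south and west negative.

13.8750, 13.9167

Field M=12, K=10: +12·20° lon, +10·10° lat → SW at lon 60°, lat 10°.
Square 2, 3: +2·2° lon, +3·1° lat → SW at lon 64°, lat 13°.
Subsquare n=13, v=21: +13·0.0833333° lon, +21·0.0416667° lat → SW at lon 65.0833°, lat 13.875°.
Cell spans 0.0833333° lon × 0.0416667° lat.
south 13.8750, north 13.9167.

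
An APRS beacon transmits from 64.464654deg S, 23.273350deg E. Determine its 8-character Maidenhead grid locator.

Offset from 180°W / 90°S: lon 203.27335°, lat 25.53535°.
Field: 203.27335/20 → 10 → K, 25.53535/10 → 2 → C; chars KC.
Square: 3.27335/2 → 1, 5.53535/1 → 5; chars 15.
Subsquare: 1.27335/0.0833333 → 15 → p, 0.53535/0.0416667 → 12 → m; chars pm.
Extended square: 0.02335/0.00833333 → 2, 0.03535/0.00416667 → 8; chars 28.

KC15pm28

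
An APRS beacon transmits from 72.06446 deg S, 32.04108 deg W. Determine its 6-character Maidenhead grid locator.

Offset from 180°W / 90°S: lon 147.9589°, lat 17.9355°.
Field: lon ⌊147.9589/20⌋ = 7 → H; lat ⌊17.9355/10⌋ = 1 → B.
Square: lon ⌊7.9589/2⌋ = 3; lat ⌊7.9355/1⌋ = 7.
Subsquare: lon ⌊1.9589/0.0833333⌋ = 23 → x; lat ⌊0.9355/0.0416667⌋ = 22 → w.

HB37xw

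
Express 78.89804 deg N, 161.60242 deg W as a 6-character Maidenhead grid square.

Shift to the Maidenhead origin (180°W, 90°S): lon 18.3976, lat 168.8980.
Field: 18.3976/20 → 0 → A, 168.8980/10 → 16 → Q; chars AQ.
Square: 18.3976/2 → 9, 8.8980/1 → 8; chars 98.
Subsquare: 0.3976/0.0833333 → 4 → e, 0.8980/0.0416667 → 21 → v; chars ev.

AQ98ev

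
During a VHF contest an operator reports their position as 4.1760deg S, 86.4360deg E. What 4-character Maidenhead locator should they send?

Offset from 180°W / 90°S: lon 266.44°, lat 85.82°.
Field: lon ⌊266.44/20⌋ = 13 → N; lat ⌊85.82/10⌋ = 8 → I.
Square: lon ⌊6.44/2⌋ = 3; lat ⌊5.82/1⌋ = 5.

NI35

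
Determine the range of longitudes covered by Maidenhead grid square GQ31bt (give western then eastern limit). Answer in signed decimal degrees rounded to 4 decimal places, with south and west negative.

-53.9167, -53.8333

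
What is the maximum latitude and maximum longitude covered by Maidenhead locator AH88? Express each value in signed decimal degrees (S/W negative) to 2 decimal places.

-11.00, -162.00

Field A=0, H=7: +0·20° lon, +7·10° lat → SW at lon -180°, lat -20°.
Square 8, 8: +8·2° lon, +8·1° lat → SW at lon -164°, lat -12°.
Cell spans 2° lon × 1° lat. NE corner is SW corner plus one full cell.
latitude -11.00, longitude -162.00.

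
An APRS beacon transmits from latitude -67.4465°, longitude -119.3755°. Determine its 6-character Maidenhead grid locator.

Offset from 180°W / 90°S: lon 60.6245°, lat 22.5535°.
Field (20°×10°, letters A–R): 60.6245/20 → 3 → D, 22.5535/10 → 2 → C; chars DC.
Square (2°×1°, digits 0–9): 0.6245/2 → 0, 2.5535/1 → 2; chars 02.
Subsquare (5′×2.5′, letters a–x): 0.6245/0.0833333 → 7 → h, 0.5535/0.0416667 → 13 → n; chars hn.

DC02hn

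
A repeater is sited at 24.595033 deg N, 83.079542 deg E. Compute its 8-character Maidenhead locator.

NL14mo92

Add 180° to longitude and 90° to latitude: 263.07954, 114.59503.
Field: 263.07954/20 → 13 → N, 114.59503/10 → 11 → L; chars NL.
Square: 3.07954/2 → 1, 4.59503/1 → 4; chars 14.
Subsquare: 1.07954/0.0833333 → 12 → m, 0.59503/0.0416667 → 14 → o; chars mo.
Extended square: 0.07954/0.00833333 → 9, 0.01170/0.00416667 → 2; chars 92.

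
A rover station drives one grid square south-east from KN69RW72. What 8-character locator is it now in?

KN69rw81

Longitude extended square 7; +1 → 8.
Latitude extended square 2; −1 → 1.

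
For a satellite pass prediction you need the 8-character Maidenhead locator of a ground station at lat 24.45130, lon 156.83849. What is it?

Shift to the Maidenhead origin (180°W, 90°S): lon 336.83849, lat 114.45130.
Field: lon ⌊336.83849/20⌋ = 16 → Q; lat ⌊114.45130/10⌋ = 11 → L.
Square: lon ⌊16.83849/2⌋ = 8; lat ⌊4.45130/1⌋ = 4.
Subsquare: lon ⌊0.83849/0.0833333⌋ = 10 → k; lat ⌊0.45130/0.0416667⌋ = 10 → k.
Extended square: lon ⌊0.00516/0.00833333⌋ = 0; lat ⌊0.03463/0.00416667⌋ = 8.

QL84kk08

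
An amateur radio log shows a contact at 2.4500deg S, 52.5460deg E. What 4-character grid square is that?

LI67

Shift to the Maidenhead origin (180°W, 90°S): lon 232.55, lat 87.55.
Field: lon ⌊232.55/20⌋ = 11 → L; lat ⌊87.55/10⌋ = 8 → I.
Square: lon ⌊12.55/2⌋ = 6; lat ⌊7.55/1⌋ = 7.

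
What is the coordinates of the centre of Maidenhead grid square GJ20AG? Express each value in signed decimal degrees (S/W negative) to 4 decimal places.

0.2708, -55.9583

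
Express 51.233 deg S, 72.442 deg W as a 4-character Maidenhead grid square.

FD38

Shift to the Maidenhead origin (180°W, 90°S): lon 107.56, lat 38.77.
Field: 107.56/20 → 5 → F, 38.77/10 → 3 → D; chars FD.
Square: 7.56/2 → 3, 8.77/1 → 8; chars 38.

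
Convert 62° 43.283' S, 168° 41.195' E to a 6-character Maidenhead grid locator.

RC47ig

Offset from 180°W / 90°S: lon 348.6866°, lat 27.2786°.
Field: lon ⌊348.6866/20⌋ = 17 → R; lat ⌊27.2786/10⌋ = 2 → C.
Square: lon ⌊8.6866/2⌋ = 4; lat ⌊7.2786/1⌋ = 7.
Subsquare: lon ⌊0.6866/0.0833333⌋ = 8 → i; lat ⌊0.2786/0.0416667⌋ = 6 → g.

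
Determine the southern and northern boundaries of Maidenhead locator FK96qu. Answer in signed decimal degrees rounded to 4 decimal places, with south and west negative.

Field F=5, K=10: +5·20° lon, +10·10° lat → SW at lon -80°, lat 10°.
Square 9, 6: +9·2° lon, +6·1° lat → SW at lon -62°, lat 16°.
Subsquare q=16, u=20: +16·0.0833333° lon, +20·0.0416667° lat → SW at lon -60.6667°, lat 16.8333°.
Cell spans 0.0833333° lon × 0.0416667° lat.
south 16.8333, north 16.8750.

16.8333, 16.8750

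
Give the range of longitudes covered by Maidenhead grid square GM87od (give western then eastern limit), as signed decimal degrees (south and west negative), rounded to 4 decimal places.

-42.8333, -42.7500

Field G=6, M=12: +6·20° lon, +12·10° lat → SW at lon -60°, lat 30°.
Square 8, 7: +8·2° lon, +7·1° lat → SW at lon -44°, lat 37°.
Subsquare o=14, d=3: +14·0.0833333° lon, +3·0.0416667° lat → SW at lon -42.8333°, lat 37.125°.
Cell spans 0.0833333° lon × 0.0416667° lat.
west -42.8333, east -42.7500.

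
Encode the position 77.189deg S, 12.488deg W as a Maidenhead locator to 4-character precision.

IB32

Add 180° to longitude and 90° to latitude: 167.51, 12.81.
Field (20°×10°, letters A–R): 167.51/20 → 8 → I, 12.81/10 → 1 → B; chars IB.
Square (2°×1°, digits 0–9): 7.51/2 → 3, 2.81/1 → 2; chars 32.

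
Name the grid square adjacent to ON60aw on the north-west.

Longitude subsquare a = 0; −1 → -1, wraps to 23 = x, carry into square.
Longitude square 6; −1 → 5.
Latitude subsquare w = 22; +1 → 23 = x.

ON50xx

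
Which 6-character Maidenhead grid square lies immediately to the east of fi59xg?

FI69ag

Longitude subsquare x = 23; +1 → 24, wraps to 0 = a, carry into square.
Longitude square 5; +1 → 6.
The latitude characters are unchanged.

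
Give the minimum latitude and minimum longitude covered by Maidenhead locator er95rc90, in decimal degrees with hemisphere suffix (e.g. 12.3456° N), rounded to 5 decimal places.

Field E=4, R=17: +4·20° lon, +17·10° lat → SW at lon -100°, lat 80°.
Square 9, 5: +9·2° lon, +5·1° lat → SW at lon -82°, lat 85°.
Subsquare r=17, c=2: +17·0.0833333° lon, +2·0.0416667° lat → SW at lon -80.5833°, lat 85.0833°.
Extended square 9, 0: +9·0.00833333° lon, +0·0.00416667° lat → SW at lon -80.5083°, lat 85.0833°.
latitude 85.08333° N, longitude 80.50833° W.

85.08333° N, 80.50833° W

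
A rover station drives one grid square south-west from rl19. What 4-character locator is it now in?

RL08

Longitude square 1; −1 → 0.
Latitude square 9; −1 → 8.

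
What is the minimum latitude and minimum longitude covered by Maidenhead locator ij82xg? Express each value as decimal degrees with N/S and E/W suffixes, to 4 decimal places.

Field I=8, J=9: +8·20° lon, +9·10° lat → SW at lon -20°, lat 0°.
Square 8, 2: +8·2° lon, +2·1° lat → SW at lon -4°, lat 2°.
Subsquare x=23, g=6: +23·0.0833333° lon, +6·0.0416667° lat → SW at lon -2.08333°, lat 2.25°.
latitude 2.2500° N, longitude 2.0833° W.

2.2500° N, 2.0833° W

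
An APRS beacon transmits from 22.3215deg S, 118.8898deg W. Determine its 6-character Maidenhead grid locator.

Add 180° to longitude and 90° to latitude: 61.1102, 67.6785.
Field: lon ⌊61.1102/20⌋ = 3 → D; lat ⌊67.6785/10⌋ = 6 → G.
Square: lon ⌊1.1102/2⌋ = 0; lat ⌊7.6785/1⌋ = 7.
Subsquare: lon ⌊1.1102/0.0833333⌋ = 13 → n; lat ⌊0.6785/0.0416667⌋ = 16 → q.

DG07nq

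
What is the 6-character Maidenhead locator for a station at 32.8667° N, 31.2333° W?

Offset from 180°W / 90°S: lon 148.7667°, lat 122.8667°.
Field: lon ⌊148.7667/20⌋ = 7 → H; lat ⌊122.8667/10⌋ = 12 → M.
Square: lon ⌊8.7667/2⌋ = 4; lat ⌊2.8667/1⌋ = 2.
Subsquare: lon ⌊0.7667/0.0833333⌋ = 9 → j; lat ⌊0.8667/0.0416667⌋ = 20 → u.

HM42ju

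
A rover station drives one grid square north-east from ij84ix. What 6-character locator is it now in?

Longitude subsquare i = 8; +1 → 9 = j.
Latitude subsquare x = 23; +1 → 24, wraps to 0 = a, carry into square.
Latitude square 4; +1 → 5.

IJ85ja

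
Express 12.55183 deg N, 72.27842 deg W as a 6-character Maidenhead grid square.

Offset from 180°W / 90°S: lon 107.7216°, lat 102.5518°.
Field: lon ⌊107.7216/20⌋ = 5 → F; lat ⌊102.5518/10⌋ = 10 → K.
Square: lon ⌊7.7216/2⌋ = 3; lat ⌊2.5518/1⌋ = 2.
Subsquare: lon ⌊1.7216/0.0833333⌋ = 20 → u; lat ⌊0.5518/0.0416667⌋ = 13 → n.

FK32un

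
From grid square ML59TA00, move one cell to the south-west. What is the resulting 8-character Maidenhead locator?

Longitude extended square 0; −1 → -1, wraps to 9, carry into subsquare.
Longitude subsquare t = 19; −1 → 18 = s.
Latitude extended square 0; −1 → -1, wraps to 9, carry into subsquare.
Latitude subsquare a = 0; −1 → -1, wraps to 23 = x, carry into square.
Latitude square 9; −1 → 8.

ML58sx99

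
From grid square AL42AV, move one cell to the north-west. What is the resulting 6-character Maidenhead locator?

AL32xw

Longitude subsquare a = 0; −1 → -1, wraps to 23 = x, carry into square.
Longitude square 4; −1 → 3.
Latitude subsquare v = 21; +1 → 22 = w.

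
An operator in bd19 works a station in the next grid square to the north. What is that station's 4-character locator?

BE10

Latitude square 9; +1 → 10, wraps to 0, carry into field.
Latitude field D = 3; +1 → 4 = E.
The longitude characters are unchanged.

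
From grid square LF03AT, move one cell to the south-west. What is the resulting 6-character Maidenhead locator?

Longitude subsquare a = 0; −1 → -1, wraps to 23 = x, carry into square.
Longitude square 0; −1 → -1, wraps to 9, carry into field.
Longitude field L = 11; −1 → 10 = K.
Latitude subsquare t = 19; −1 → 18 = s.

KF93xs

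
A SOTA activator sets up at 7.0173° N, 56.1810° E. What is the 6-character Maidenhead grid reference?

Shift to the Maidenhead origin (180°W, 90°S): lon 236.1810, lat 97.0173.
Field: 236.1810/20 → 11 → L, 97.0173/10 → 9 → J; chars LJ.
Square: 16.1810/2 → 8, 7.0173/1 → 7; chars 87.
Subsquare: 0.1810/0.0833333 → 2 → c, 0.0173/0.0416667 → 0 → a; chars ca.

LJ87ca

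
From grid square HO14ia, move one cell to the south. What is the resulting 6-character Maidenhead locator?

Latitude subsquare a = 0; −1 → -1, wraps to 23 = x, carry into square.
Latitude square 4; −1 → 3.
The longitude characters are unchanged.

HO13ix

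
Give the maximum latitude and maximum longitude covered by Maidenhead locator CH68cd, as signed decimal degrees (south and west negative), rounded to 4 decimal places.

-11.8333, -127.7500

Field C=2, H=7: +2·20° lon, +7·10° lat → SW at lon -140°, lat -20°.
Square 6, 8: +6·2° lon, +8·1° lat → SW at lon -128°, lat -12°.
Subsquare c=2, d=3: +2·0.0833333° lon, +3·0.0416667° lat → SW at lon -127.833°, lat -11.875°.
Cell spans 0.0833333° lon × 0.0416667° lat. NE corner is SW corner plus one full cell.
latitude -11.8333, longitude -127.7500.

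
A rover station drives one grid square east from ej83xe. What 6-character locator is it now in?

Longitude subsquare x = 23; +1 → 24, wraps to 0 = a, carry into square.
Longitude square 8; +1 → 9.
The latitude characters are unchanged.

EJ93ae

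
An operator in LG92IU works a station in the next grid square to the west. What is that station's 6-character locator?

LG92hu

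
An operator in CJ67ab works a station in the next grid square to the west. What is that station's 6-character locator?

CJ57xb

Longitude subsquare a = 0; −1 → -1, wraps to 23 = x, carry into square.
Longitude square 6; −1 → 5.
The latitude characters are unchanged.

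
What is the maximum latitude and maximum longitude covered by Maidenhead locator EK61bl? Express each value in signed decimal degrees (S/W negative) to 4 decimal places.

Field E=4, K=10: +4·20° lon, +10·10° lat → SW at lon -100°, lat 10°.
Square 6, 1: +6·2° lon, +1·1° lat → SW at lon -88°, lat 11°.
Subsquare b=1, l=11: +1·0.0833333° lon, +11·0.0416667° lat → SW at lon -87.9167°, lat 11.4583°.
Cell spans 0.0833333° lon × 0.0416667° lat. NE corner is SW corner plus one full cell.
latitude 11.5000, longitude -87.8333.

11.5000, -87.8333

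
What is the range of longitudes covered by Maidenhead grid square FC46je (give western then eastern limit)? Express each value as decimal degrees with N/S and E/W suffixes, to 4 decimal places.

71.2500° W, 71.1667° W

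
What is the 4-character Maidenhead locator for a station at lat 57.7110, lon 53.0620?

LO67

Add 180° to longitude and 90° to latitude: 233.06, 147.71.
Field (20°×10°, letters A–R): 233.06/20 → 11 → L, 147.71/10 → 14 → O; chars LO.
Square (2°×1°, digits 0–9): 13.06/2 → 6, 7.71/1 → 7; chars 67.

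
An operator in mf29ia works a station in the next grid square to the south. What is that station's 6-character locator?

MF28ix

Latitude subsquare a = 0; −1 → -1, wraps to 23 = x, carry into square.
Latitude square 9; −1 → 8.
The longitude characters are unchanged.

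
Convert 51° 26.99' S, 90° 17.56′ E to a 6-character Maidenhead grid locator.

ND58dn

Add 180° to longitude and 90° to latitude: 270.2927, 38.5502.
Field (20°×10°, letters A–R): lon ⌊270.2927/20⌋ = 13 → N; lat ⌊38.5502/10⌋ = 3 → D.
Square (2°×1°, digits 0–9): lon ⌊10.2927/2⌋ = 5; lat ⌊8.5502/1⌋ = 8.
Subsquare (5′×2.5′, letters a–x): lon ⌊0.2927/0.0833333⌋ = 3 → d; lat ⌊0.5502/0.0416667⌋ = 13 → n.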